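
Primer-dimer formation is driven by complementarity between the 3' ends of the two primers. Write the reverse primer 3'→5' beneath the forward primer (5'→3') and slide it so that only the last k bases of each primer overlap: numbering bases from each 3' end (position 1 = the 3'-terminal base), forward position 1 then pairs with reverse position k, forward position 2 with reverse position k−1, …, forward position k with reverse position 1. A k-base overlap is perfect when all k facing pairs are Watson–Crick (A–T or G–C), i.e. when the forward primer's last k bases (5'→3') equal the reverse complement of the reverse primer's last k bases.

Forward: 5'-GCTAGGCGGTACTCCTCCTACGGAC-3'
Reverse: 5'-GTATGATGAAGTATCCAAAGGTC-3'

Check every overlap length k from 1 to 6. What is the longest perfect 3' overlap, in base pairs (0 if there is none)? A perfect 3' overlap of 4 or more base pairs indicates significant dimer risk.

Last 6 bases (5'→3') — forward …ACGGAC, reverse …AAGGTC.
Reverse complement of the reverse primer's last 6 bases: GACCTT; its first k bases are the reverse complement of the reverse primer's last k bases, so a perfect k-base overlap needs the forward primer's last k bases to equal them.
Comparing (forward last k vs required): k=1: C vs G ✗; k=2: AC vs GA ✗; k=3: GAC vs GAC ✓; k=4: GGAC vs GACC ✗; k=5: CGGAC vs GACCT ✗; k=6: ACGGAC vs GACCTT ✗.
Only k = 3 is perfect, so the longest perfect 3' overlap is 3.

Longest perfect overlap: 3 complementary base pairs; below the dimer-risk threshold (threshold 4).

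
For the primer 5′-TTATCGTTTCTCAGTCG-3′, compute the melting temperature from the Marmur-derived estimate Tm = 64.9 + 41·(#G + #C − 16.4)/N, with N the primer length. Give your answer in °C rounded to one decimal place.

Base counts: A=2, T=8, G=3, C=4; G+C = 7, N = 17.
Tm = 64.9 + 41·(7 − 16.4)/17 = 64.9 + -385.40/17 = 42.2°C.

42.2°C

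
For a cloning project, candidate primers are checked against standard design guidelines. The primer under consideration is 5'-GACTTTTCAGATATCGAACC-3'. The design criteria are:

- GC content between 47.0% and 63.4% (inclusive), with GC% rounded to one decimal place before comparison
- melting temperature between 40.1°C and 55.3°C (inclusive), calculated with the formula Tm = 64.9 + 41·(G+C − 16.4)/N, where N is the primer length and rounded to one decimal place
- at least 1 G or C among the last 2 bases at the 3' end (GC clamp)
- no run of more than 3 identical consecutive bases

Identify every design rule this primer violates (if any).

Fails: GC content, homopolymer run.

Base counts: A=6, T=6, G=3, C=5 (length 20).
GC content: GC 8/20 = 40.0%, outside 47.0–63.4% ✗
Tm: Tm = 64.9 + 41·(8 − 16.4)/20 = 47.7°C ✓
GC clamp: 3' end CC has 2 G/C ✓
homopolymer run: longest run = 4, exceeds 3 ✗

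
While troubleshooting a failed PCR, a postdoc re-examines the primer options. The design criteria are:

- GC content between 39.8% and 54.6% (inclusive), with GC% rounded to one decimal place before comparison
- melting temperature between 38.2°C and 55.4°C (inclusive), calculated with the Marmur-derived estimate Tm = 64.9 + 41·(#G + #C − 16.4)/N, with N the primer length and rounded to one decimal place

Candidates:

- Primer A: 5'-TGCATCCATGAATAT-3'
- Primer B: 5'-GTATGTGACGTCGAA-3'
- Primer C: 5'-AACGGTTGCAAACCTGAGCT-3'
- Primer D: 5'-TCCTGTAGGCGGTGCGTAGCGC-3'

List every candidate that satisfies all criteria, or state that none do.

Primer B and Primer C.

Primer A (15 nt, A=5 T=5 G=2 C=3): GC 5/15 = 33.3%, outside 39.8–54.6% ✗; Tm = 64.9 + 41·(5 − 16.4)/15 = 33.7°C, outside 38.2–55.4°C ✗ — fails.
Primer B (15 nt, A=4 T=4 G=5 C=2): GC 7/15 = 46.7% ✓; Tm = 64.9 + 41·(7 − 16.4)/15 = 39.2°C ✓ — passes.
Primer C (20 nt, A=6 T=4 G=5 C=5): GC 10/20 = 50.0% ✓; Tm = 64.9 + 41·(10 − 16.4)/20 = 51.8°C ✓ — passes.
Primer D (22 nt, A=2 T=5 G=9 C=6): GC 15/22 = 68.2%, outside 39.8–54.6% ✗; Tm = 64.9 + 41·(15 − 16.4)/22 = 62.3°C, outside 38.2–55.4°C ✗ — fails.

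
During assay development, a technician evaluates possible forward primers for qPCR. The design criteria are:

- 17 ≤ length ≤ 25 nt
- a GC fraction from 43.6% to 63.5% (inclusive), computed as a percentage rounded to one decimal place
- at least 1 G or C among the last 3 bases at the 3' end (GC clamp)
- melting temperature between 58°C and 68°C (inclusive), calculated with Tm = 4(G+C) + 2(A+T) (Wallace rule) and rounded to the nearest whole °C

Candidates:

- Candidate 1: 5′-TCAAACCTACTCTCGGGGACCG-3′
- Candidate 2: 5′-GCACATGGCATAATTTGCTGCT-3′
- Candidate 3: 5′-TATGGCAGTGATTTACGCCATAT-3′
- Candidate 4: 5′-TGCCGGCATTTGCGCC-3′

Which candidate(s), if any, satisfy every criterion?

Candidate 2 only.

Candidate 1 (22 nt, A=5 T=4 G=5 C=8): length 22 ✓; GC 13/22 = 59.1% ✓; 3' end CCG has 3 G/C ✓; Tm = 2·9 + 4·13 = 70°C, outside 58–68°C ✗ — fails.
Candidate 2 (22 nt, A=5 T=7 G=5 C=5): length 22 ✓; GC 10/22 = 45.5% ✓; 3' end GCT has 2 G/C ✓; Tm = 2·12 + 4·10 = 64°C ✓ — passes.
Candidate 3 (23 nt, A=6 T=8 G=5 C=4): length 23 ✓; GC 9/23 = 39.1%, outside 43.6–63.5% ✗; 3' end TAT has 0 G/C, need ≥1 ✗; Tm = 2·14 + 4·9 = 64°C ✓ — fails.
Candidate 4 (16 nt, A=1 T=4 G=5 C=6): length 16, outside 17–25 ✗; GC 11/16 = 68.8%, outside 43.6–63.5% ✗; 3' end GCC has 3 G/C ✓; Tm = 2·5 + 4·11 = 54°C, outside 58–68°C ✗ — fails.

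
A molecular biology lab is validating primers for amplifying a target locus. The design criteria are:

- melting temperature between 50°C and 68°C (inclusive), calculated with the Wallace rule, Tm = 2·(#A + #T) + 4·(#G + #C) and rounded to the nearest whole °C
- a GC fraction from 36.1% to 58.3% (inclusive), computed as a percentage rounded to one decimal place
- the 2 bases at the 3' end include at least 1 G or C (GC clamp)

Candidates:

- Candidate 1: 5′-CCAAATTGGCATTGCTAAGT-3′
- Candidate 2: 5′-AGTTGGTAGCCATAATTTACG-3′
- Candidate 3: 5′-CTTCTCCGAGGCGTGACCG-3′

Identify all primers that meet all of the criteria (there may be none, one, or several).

Candidate 1 (20 nt, A=6 T=6 G=4 C=4): Tm = 2·12 + 4·8 = 56°C ✓; GC 8/20 = 40.0% ✓; 3' end GT has 1 G/C ✓ — passes.
Candidate 2 (21 nt, A=6 T=7 G=5 C=3): Tm = 2·13 + 4·8 = 58°C ✓; GC 8/21 = 38.1% ✓; 3' end CG has 2 G/C ✓ — passes.
Candidate 3 (19 nt, A=2 T=4 G=6 C=7): Tm = 2·6 + 4·13 = 64°C ✓; GC 13/19 = 68.4%, outside 36.1–58.3% ✗; 3' end CG has 2 G/C ✓ — fails.

Candidate 1 and Candidate 2.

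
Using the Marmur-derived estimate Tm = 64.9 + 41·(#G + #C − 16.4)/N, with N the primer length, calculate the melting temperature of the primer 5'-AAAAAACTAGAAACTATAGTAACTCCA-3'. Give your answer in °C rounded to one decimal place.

Base counts: A=15, T=5, G=2, C=5; G+C = 7, N = 27.
Tm = 64.9 + 41·(7 − 16.4)/27 = 64.9 + -385.40/27 = 50.6°C.

50.6°C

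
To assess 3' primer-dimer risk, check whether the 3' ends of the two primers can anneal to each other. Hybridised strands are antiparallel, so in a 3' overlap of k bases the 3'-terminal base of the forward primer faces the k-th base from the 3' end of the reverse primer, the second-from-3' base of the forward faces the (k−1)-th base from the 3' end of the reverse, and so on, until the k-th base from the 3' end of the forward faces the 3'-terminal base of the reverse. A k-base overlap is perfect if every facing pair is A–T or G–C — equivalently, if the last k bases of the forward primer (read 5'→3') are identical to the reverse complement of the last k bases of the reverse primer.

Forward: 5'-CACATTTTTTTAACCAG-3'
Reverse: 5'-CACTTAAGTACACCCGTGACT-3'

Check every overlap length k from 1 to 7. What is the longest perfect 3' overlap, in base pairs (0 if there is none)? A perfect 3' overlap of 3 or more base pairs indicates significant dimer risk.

Longest perfect overlap: 2 complementary base pairs; below the dimer-risk threshold (threshold 3).

Last 7 bases (5'→3') — forward …TAACCAG, reverse …CGTGACT.
Reverse complement of the reverse primer's last 7 bases: AGTCACG; its first k bases are the reverse complement of the reverse primer's last k bases, so a perfect k-base overlap needs the forward primer's last k bases to equal them.
Comparing (forward last k vs required): k=1: G vs A ✗; k=2: AG vs AG ✓; k=3: CAG vs AGT ✗; k=4: CCAG vs AGTC ✗; k=5: ACCAG vs AGTCA ✗; k=6: AACCAG vs AGTCAC ✗; k=7: TAACCAG vs AGTCACG ✗.
Only k = 2 is perfect, so the longest perfect 3' overlap is 2.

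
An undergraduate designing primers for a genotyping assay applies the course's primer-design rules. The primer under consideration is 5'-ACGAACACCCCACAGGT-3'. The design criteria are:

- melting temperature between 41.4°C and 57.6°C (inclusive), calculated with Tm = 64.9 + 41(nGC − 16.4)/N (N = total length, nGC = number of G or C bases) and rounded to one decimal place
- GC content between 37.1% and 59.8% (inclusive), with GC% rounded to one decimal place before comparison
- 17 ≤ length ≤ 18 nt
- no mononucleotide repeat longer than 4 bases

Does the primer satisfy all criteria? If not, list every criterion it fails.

Base counts: A=6, T=1, G=3, C=7 (length 17).
Tm: Tm = 64.9 + 41·(10 − 16.4)/17 = 49.5°C ✓
GC content: GC 10/17 = 58.8% ✓
length: length 17 ✓
homopolymer run: longest run = 4 ✓

Meets all criteria.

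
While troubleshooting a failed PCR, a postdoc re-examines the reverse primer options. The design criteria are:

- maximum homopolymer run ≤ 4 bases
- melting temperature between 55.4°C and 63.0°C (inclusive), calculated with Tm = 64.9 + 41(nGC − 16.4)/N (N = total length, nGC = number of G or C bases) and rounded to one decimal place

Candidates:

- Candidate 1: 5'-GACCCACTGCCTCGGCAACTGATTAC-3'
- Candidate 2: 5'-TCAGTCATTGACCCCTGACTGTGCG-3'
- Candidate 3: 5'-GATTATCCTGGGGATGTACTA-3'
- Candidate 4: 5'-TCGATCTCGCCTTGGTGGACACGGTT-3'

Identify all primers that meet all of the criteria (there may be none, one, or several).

Candidate 1 (26 nt, A=6 T=5 G=5 C=10): longest run = 3 ✓; Tm = 64.9 + 41·(15 − 16.4)/26 = 62.7°C ✓ — passes.
Candidate 2 (25 nt, A=4 T=7 G=6 C=8): longest run = 4 ✓; Tm = 64.9 + 41·(14 − 16.4)/25 = 61.0°C ✓ — passes.
Candidate 3 (21 nt, A=5 T=7 G=6 C=3): longest run = 4 ✓; Tm = 64.9 + 41·(9 − 16.4)/21 = 50.5°C, outside 55.4–63.0°C ✗ — fails.
Candidate 4 (26 nt, A=3 T=8 G=8 C=7): longest run = 2 ✓; Tm = 64.9 + 41·(15 − 16.4)/26 = 62.7°C ✓ — passes.

Candidate 1, Candidate 2 and Candidate 4.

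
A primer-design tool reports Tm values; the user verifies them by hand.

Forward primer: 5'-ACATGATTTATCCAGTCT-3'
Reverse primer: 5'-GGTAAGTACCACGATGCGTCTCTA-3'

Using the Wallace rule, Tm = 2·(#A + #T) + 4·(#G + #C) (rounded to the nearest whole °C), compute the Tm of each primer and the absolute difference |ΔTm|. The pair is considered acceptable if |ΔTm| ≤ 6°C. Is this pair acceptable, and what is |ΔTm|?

|ΔTm| = 24°C; the pair is not acceptable.

Forward: A=5 T=7 G=2 C=4 → Tm = 2·12 + 4·6 = 48°C.
Reverse: A=6 T=6 G=6 C=6 → Tm = 2·12 + 4·12 = 72°C.
|ΔTm| = |48 − 72| = 24°C, > 6°C.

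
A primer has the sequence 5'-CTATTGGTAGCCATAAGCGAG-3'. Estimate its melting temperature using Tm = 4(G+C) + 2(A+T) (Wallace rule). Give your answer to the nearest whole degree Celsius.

62°C

Base counts: A=6, T=5, G=6, C=4 (length 21).
Tm = 2·(6+5) + 4·(6+4) = 2·11 + 4·10 = 22 + 40 = 62°C.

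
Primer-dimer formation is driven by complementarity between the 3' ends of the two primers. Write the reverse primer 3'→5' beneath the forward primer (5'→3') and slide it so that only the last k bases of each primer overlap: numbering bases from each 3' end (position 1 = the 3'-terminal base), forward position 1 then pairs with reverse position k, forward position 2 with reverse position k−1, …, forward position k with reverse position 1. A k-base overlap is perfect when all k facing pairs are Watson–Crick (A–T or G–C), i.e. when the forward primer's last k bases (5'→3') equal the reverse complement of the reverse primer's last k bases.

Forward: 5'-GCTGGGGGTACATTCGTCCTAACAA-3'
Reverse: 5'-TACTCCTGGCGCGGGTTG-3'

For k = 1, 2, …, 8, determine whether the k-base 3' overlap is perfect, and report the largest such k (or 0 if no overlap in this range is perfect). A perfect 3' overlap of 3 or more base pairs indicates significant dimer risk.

Last 8 bases (5'→3') — forward …CCTAACAA, reverse …GCGGGTTG.
Reverse complement of the reverse primer's last 8 bases: CAACCCGC; its first k bases are the reverse complement of the reverse primer's last k bases, so a perfect k-base overlap needs the forward primer's last k bases to equal them.
Comparing (forward last k vs required): k=1: A vs C ✗; k=2: AA vs CA ✗; k=3: CAA vs CAA ✓; k=4: ACAA vs CAAC ✗; k=5: AACAA vs CAACC ✗; k=6: TAACAA vs CAACCC ✗; k=7: CTAACAA vs CAACCCG ✗; k=8: CCTAACAA vs CAACCCGC ✗.
Only k = 3 is perfect, so the longest perfect 3' overlap is 3.

Longest perfect overlap: 3 complementary base pairs; significant dimer risk (threshold 3).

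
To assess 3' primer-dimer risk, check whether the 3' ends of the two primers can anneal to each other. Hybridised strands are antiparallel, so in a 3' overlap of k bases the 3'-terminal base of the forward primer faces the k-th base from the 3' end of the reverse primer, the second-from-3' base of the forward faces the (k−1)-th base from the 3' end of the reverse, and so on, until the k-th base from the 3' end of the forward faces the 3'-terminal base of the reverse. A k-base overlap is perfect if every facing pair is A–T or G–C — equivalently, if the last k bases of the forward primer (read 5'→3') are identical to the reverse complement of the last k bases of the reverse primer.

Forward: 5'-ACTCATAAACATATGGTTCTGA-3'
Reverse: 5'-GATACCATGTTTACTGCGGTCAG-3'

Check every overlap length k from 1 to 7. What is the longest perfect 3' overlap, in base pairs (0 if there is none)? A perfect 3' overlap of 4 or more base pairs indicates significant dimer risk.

Last 7 bases (5'→3') — forward …GTTCTGA, reverse …CGGTCAG.
Reverse complement of the reverse primer's last 7 bases: CTGACCG; its first k bases are the reverse complement of the reverse primer's last k bases, so a perfect k-base overlap needs the forward primer's last k bases to equal them.
Comparing (forward last k vs required): k=1: A vs C ✗; k=2: GA vs CT ✗; k=3: TGA vs CTG ✗; k=4: CTGA vs CTGA ✓; k=5: TCTGA vs CTGAC ✗; k=6: TTCTGA vs CTGACC ✗; k=7: GTTCTGA vs CTGACCG ✗.
Only k = 4 is perfect, so the longest perfect 3' overlap is 4.

Longest perfect overlap: 4 complementary base pairs; significant dimer risk (threshold 4).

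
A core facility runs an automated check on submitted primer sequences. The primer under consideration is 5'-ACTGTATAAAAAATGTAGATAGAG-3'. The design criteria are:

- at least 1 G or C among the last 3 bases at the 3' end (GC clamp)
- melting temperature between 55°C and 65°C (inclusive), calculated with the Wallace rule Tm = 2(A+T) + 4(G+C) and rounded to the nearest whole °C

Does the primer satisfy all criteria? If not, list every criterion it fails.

Base counts: A=12, T=6, G=5, C=1 (length 24).
GC clamp: 3' end GAG has 2 G/C ✓
Tm: Tm = 2·18 + 4·6 = 60°C ✓

Meets all criteria.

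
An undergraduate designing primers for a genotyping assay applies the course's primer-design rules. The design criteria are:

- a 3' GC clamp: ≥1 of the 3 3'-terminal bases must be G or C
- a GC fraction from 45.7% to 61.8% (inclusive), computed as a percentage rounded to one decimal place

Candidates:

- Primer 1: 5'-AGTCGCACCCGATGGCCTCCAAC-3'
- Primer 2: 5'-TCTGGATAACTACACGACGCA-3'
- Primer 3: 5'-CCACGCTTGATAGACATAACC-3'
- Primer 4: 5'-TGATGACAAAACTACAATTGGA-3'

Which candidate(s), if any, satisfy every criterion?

Primer 1 (23 nt, A=5 T=3 G=5 C=10): 3' end AAC has 1 G/C ✓; GC 15/23 = 65.2%, outside 45.7–61.8% ✗ — fails.
Primer 2 (21 nt, A=7 T=4 G=4 C=6): 3' end GCA has 2 G/C ✓; GC 10/21 = 47.6% ✓ — passes.
Primer 3 (21 nt, A=7 T=4 G=3 C=7): 3' end ACC has 2 G/C ✓; GC 10/21 = 47.6% ✓ — passes.
Primer 4 (22 nt, A=10 T=5 G=4 C=3): 3' end GGA has 2 G/C ✓; GC 7/22 = 31.8%, outside 45.7–61.8% ✗ — fails.

Primer 2 and Primer 3.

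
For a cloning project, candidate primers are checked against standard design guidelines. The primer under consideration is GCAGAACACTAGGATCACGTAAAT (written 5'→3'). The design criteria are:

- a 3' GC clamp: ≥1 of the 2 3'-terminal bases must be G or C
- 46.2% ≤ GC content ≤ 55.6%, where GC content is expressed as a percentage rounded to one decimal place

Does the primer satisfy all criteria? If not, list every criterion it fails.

Base counts: A=10, T=4, G=5, C=5 (length 24).
GC clamp: 3' end AT has 0 G/C, need ≥1 ✗
GC content: GC 10/24 = 41.7%, outside 46.2–55.6% ✗

Fails: GC clamp, GC content.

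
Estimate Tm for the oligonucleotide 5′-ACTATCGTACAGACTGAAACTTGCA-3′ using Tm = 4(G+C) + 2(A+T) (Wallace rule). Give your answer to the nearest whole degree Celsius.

Base counts: A=9, T=6, G=4, C=6 (length 25).
Tm = 2·(9+6) + 4·(4+6) = 2·15 + 4·10 = 30 + 40 = 70°C.

70°C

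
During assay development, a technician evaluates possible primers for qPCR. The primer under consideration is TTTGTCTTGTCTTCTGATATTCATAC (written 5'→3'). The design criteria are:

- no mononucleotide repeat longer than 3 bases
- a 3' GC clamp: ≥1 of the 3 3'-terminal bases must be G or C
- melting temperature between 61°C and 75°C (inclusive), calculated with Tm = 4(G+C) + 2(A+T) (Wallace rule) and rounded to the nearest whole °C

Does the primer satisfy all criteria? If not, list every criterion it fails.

Meets all criteria.

Base counts: A=4, T=14, G=3, C=5 (length 26).
homopolymer run: longest run = 3 ✓
GC clamp: 3' end TAC has 1 G/C ✓
Tm: Tm = 2·18 + 4·8 = 68°C ✓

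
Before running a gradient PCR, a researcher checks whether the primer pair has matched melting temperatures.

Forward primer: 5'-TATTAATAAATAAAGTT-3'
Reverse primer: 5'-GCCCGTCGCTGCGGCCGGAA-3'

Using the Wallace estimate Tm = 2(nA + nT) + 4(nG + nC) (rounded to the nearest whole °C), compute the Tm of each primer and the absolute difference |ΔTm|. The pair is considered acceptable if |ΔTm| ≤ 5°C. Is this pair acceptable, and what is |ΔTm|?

|ΔTm| = 36°C; the pair is not acceptable.

Forward: A=9 T=7 G=1 C=0 → Tm = 2·16 + 4·1 = 36°C.
Reverse: A=2 T=2 G=8 C=8 → Tm = 2·4 + 4·16 = 72°C.
|ΔTm| = |36 − 72| = 36°C, > 5°C.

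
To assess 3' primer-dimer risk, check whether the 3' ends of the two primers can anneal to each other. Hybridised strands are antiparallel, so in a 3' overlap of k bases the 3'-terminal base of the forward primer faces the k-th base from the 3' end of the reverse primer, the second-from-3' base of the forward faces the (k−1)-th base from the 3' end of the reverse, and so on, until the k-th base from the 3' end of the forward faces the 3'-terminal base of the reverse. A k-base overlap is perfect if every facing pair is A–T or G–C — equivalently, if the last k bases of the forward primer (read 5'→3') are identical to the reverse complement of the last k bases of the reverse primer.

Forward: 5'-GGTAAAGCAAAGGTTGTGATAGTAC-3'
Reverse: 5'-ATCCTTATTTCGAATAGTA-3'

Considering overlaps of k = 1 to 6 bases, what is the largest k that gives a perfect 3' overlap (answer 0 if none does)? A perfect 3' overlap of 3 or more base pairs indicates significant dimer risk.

Last 6 bases (5'→3') — forward …TAGTAC, reverse …ATAGTA.
Reverse complement of the reverse primer's last 6 bases: TACTAT; its first k bases are the reverse complement of the reverse primer's last k bases, so a perfect k-base overlap needs the forward primer's last k bases to equal them.
Comparing (forward last k vs required): k=1: C vs T ✗; k=2: AC vs TA ✗; k=3: TAC vs TAC ✓; k=4: GTAC vs TACT ✗; k=5: AGTAC vs TACTA ✗; k=6: TAGTAC vs TACTAT ✗.
Only k = 3 is perfect, so the longest perfect 3' overlap is 3.

Longest perfect overlap: 3 complementary base pairs; significant dimer risk (threshold 3).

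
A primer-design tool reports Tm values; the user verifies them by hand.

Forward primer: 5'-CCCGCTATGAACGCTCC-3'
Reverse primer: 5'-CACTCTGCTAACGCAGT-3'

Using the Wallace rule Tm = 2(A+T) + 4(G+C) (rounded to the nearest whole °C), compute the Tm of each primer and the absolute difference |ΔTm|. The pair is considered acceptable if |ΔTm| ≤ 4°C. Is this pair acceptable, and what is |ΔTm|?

Forward: A=3 T=3 G=3 C=8 → Tm = 2·6 + 4·11 = 56°C.
Reverse: A=4 T=4 G=3 C=6 → Tm = 2·8 + 4·9 = 52°C.
|ΔTm| = |56 − 52| = 4°C, ≤ 4°C.

|ΔTm| = 4°C; the pair is acceptable.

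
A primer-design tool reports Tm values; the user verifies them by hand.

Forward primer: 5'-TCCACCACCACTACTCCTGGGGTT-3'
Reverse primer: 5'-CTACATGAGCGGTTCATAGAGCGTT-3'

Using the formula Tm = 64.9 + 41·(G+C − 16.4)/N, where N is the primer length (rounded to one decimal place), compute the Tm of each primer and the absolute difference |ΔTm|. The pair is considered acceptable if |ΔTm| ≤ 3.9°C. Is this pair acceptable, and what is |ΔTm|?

Forward: G+C = 14, N = 24 → Tm = 64.9 + 41·(14 − 16.4)/24 = 60.8°C.
Reverse: G+C = 12, N = 25 → Tm = 64.9 + 41·(12 − 16.4)/25 = 57.7°C.
|ΔTm| = |60.8 − 57.7| = 3.1°C, ≤ 3.9°C.

|ΔTm| = 3.1°C; the pair is acceptable.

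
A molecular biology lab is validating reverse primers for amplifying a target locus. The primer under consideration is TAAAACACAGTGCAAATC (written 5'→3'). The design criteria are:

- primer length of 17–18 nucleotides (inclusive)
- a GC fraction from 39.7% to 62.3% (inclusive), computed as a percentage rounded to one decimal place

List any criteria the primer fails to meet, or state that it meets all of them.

Base counts: A=9, T=3, G=2, C=4 (length 18).
length: length 18 ✓
GC content: GC 6/18 = 33.3%, outside 39.7–62.3% ✗

Fails: GC content.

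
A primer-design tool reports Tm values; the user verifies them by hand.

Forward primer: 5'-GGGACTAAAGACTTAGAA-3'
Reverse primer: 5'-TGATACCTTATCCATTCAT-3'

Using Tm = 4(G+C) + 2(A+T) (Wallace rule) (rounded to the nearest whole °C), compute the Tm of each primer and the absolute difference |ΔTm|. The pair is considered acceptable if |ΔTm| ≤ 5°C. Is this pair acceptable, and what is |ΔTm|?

|ΔTm| = 0°C; the pair is acceptable.

Forward: A=8 T=3 G=5 C=2 → Tm = 2·11 + 4·7 = 50°C.
Reverse: A=5 T=8 G=1 C=5 → Tm = 2·13 + 4·6 = 50°C.
|ΔTm| = |50 − 50| = 0°C, ≤ 5°C.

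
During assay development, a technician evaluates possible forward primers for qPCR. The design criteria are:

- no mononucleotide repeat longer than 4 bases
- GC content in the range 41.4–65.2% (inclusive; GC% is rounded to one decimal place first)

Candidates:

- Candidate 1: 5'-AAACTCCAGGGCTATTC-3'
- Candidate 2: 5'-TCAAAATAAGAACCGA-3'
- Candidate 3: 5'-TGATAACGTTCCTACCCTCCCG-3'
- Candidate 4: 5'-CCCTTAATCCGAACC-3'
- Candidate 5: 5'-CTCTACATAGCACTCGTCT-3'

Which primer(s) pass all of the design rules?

Candidate 1, Candidate 3, Candidate 4 and Candidate 5.

Candidate 1 (17 nt, A=5 T=4 G=3 C=5): longest run = 3 ✓; GC 8/17 = 47.1% ✓ — passes.
Candidate 2 (16 nt, A=9 T=2 G=2 C=3): longest run = 4 ✓; GC 5/16 = 31.3%, outside 41.4–65.2% ✗ — fails.
Candidate 3 (22 nt, A=4 T=6 G=3 C=9): longest run = 3 ✓; GC 12/22 = 54.5% ✓ — passes.
Candidate 4 (15 nt, A=4 T=3 G=1 C=7): longest run = 3 ✓; GC 8/15 = 53.3% ✓ — passes.
Candidate 5 (19 nt, A=4 T=6 G=2 C=7): longest run = 1 ✓; GC 9/19 = 47.4% ✓ — passes.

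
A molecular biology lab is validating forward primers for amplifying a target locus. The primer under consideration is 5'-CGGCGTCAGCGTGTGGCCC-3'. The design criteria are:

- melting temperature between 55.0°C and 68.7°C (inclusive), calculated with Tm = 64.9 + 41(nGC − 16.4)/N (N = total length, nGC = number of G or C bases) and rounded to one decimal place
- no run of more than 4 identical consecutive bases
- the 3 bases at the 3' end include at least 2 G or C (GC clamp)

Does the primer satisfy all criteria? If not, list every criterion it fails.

Meets all criteria.

Base counts: A=1, T=3, G=8, C=7 (length 19).
Tm: Tm = 64.9 + 41·(15 − 16.4)/19 = 61.9°C ✓
homopolymer run: longest run = 3 ✓
GC clamp: 3' end CCC has 3 G/C ✓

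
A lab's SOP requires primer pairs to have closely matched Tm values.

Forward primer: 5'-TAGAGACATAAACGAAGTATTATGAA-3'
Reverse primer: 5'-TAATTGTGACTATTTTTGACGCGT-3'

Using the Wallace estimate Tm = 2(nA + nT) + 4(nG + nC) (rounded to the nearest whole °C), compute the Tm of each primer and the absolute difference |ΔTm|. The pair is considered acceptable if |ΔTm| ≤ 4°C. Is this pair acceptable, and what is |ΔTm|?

|ΔTm| = 2°C; the pair is acceptable.

Forward: A=13 T=6 G=5 C=2 → Tm = 2·19 + 4·7 = 66°C.
Reverse: A=5 T=11 G=5 C=3 → Tm = 2·16 + 4·8 = 64°C.
|ΔTm| = |66 − 64| = 2°C, ≤ 4°C.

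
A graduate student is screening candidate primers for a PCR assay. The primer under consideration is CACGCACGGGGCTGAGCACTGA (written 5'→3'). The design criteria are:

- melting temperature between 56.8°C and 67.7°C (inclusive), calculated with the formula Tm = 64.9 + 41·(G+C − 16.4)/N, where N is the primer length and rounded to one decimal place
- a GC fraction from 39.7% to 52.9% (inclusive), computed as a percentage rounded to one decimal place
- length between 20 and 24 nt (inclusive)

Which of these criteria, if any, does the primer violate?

Base counts: A=5, T=2, G=8, C=7 (length 22).
Tm: Tm = 64.9 + 41·(15 − 16.4)/22 = 62.3°C ✓
GC content: GC 15/22 = 68.2%, outside 39.7–52.9% ✗
length: length 22 ✓

Fails: GC content.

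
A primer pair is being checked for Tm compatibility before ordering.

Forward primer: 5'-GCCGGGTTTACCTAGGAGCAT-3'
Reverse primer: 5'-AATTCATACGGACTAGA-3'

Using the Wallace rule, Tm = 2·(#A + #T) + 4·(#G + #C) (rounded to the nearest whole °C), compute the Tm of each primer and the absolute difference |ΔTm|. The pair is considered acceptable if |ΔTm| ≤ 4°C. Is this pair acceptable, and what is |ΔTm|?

|ΔTm| = 20°C; the pair is not acceptable.

Forward: A=4 T=5 G=7 C=5 → Tm = 2·9 + 4·12 = 66°C.
Reverse: A=7 T=4 G=3 C=3 → Tm = 2·11 + 4·6 = 46°C.
|ΔTm| = |66 − 46| = 20°C, > 4°C.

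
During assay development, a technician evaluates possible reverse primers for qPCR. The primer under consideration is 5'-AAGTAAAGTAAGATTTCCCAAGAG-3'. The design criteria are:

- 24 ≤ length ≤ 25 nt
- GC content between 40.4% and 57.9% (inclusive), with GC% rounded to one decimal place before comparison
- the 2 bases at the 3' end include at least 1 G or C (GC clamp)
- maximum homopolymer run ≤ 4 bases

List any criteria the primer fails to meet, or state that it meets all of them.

Fails: GC content.

Base counts: A=11, T=5, G=5, C=3 (length 24).
length: length 24 ✓
GC content: GC 8/24 = 33.3%, outside 40.4–57.9% ✗
GC clamp: 3' end AG has 1 G/C ✓
homopolymer run: longest run = 3 ✓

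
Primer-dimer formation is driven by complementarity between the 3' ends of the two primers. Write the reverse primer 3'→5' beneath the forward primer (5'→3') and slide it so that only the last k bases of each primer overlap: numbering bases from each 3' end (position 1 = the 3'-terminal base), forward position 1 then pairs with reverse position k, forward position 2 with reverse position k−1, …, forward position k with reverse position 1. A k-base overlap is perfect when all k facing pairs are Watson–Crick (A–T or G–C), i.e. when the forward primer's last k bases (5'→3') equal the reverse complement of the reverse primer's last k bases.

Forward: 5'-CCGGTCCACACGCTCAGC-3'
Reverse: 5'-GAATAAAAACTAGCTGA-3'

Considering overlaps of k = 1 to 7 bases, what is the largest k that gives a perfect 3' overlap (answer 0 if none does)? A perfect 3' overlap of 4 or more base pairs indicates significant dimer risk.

Last 7 bases (5'→3') — forward …GCTCAGC, reverse …TAGCTGA.
Reverse complement of the reverse primer's last 7 bases: TCAGCTA; its first k bases are the reverse complement of the reverse primer's last k bases, so a perfect k-base overlap needs the forward primer's last k bases to equal them.
Comparing (forward last k vs required): k=1: C vs T ✗; k=2: GC vs TC ✗; k=3: AGC vs TCA ✗; k=4: CAGC vs TCAG ✗; k=5: TCAGC vs TCAGC ✓; k=6: CTCAGC vs TCAGCT ✗; k=7: GCTCAGC vs TCAGCTA ✗.
Only k = 5 is perfect, so the longest perfect 3' overlap is 5.

Longest perfect overlap: 5 complementary base pairs; significant dimer risk (threshold 4).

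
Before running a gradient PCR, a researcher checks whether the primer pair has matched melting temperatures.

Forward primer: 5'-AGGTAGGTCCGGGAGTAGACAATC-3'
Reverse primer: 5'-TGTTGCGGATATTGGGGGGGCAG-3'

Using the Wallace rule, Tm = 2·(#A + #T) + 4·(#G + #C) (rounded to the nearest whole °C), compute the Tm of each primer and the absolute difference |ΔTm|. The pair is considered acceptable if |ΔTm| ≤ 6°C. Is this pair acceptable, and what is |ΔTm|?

|ΔTm| = 0°C; the pair is acceptable.

Forward: A=7 T=4 G=9 C=4 → Tm = 2·11 + 4·13 = 74°C.
Reverse: A=3 T=6 G=12 C=2 → Tm = 2·9 + 4·14 = 74°C.
|ΔTm| = |74 − 74| = 0°C, ≤ 6°C.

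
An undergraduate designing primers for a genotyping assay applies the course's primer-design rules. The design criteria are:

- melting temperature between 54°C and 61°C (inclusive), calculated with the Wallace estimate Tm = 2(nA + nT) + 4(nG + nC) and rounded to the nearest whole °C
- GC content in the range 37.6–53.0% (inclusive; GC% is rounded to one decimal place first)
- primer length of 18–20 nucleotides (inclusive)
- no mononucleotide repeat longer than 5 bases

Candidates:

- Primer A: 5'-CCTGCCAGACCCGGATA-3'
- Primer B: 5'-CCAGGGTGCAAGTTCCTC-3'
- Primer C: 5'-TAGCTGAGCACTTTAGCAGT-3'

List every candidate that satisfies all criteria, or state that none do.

Primer A (17 nt, A=4 T=2 G=4 C=7): Tm = 2·6 + 4·11 = 56°C ✓; GC 11/17 = 64.7%, outside 37.6–53.0% ✗; length 17, outside 18–20 ✗; longest run = 3 ✓ — fails.
Primer B (18 nt, A=3 T=4 G=5 C=6): Tm = 2·7 + 4·11 = 58°C ✓; GC 11/18 = 61.1%, outside 37.6–53.0% ✗; length 18 ✓; longest run = 3 ✓ — fails.
Primer C (20 nt, A=5 T=6 G=5 C=4): Tm = 2·11 + 4·9 = 58°C ✓; GC 9/20 = 45.0% ✓; length 20 ✓; longest run = 3 ✓ — passes.

Primer C only.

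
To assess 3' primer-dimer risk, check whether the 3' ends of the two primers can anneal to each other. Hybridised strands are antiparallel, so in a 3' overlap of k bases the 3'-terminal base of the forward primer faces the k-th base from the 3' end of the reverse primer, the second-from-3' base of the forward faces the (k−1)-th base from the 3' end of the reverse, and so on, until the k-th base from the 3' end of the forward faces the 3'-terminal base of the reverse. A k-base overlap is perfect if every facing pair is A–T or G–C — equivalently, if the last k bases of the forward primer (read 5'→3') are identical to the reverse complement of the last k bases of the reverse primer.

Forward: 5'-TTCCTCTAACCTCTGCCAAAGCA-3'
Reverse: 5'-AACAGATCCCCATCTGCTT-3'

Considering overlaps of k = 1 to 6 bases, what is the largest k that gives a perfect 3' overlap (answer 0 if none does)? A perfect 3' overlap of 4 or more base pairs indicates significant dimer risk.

Last 6 bases (5'→3') — forward …AAAGCA, reverse …CTGCTT.
Reverse complement of the reverse primer's last 6 bases: AAGCAG; its first k bases are the reverse complement of the reverse primer's last k bases, so a perfect k-base overlap needs the forward primer's last k bases to equal them.
Comparing (forward last k vs required): k=1: A vs A ✓; k=2: CA vs AA ✗; k=3: GCA vs AAG ✗; k=4: AGCA vs AAGC ✗; k=5: AAGCA vs AAGCA ✓; k=6: AAAGCA vs AAGCAG ✗.
Perfect overlaps at k = 1, 5; the largest is 5.

Longest perfect overlap: 5 complementary base pairs; significant dimer risk (threshold 4).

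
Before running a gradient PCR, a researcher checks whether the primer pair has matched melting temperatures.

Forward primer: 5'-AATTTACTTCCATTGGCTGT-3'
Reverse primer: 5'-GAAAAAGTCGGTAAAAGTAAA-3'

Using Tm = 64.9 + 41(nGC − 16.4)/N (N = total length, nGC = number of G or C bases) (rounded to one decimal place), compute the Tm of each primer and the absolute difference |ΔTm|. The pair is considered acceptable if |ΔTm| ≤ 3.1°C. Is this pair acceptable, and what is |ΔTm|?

Forward: G+C = 7, N = 20 → Tm = 64.9 + 41·(7 − 16.4)/20 = 45.6°C.
Reverse: G+C = 6, N = 21 → Tm = 64.9 + 41·(6 − 16.4)/21 = 44.6°C.
|ΔTm| = |45.6 − 44.6| = 1.0°C, ≤ 3.1°C.

|ΔTm| = 1.0°C; the pair is acceptable.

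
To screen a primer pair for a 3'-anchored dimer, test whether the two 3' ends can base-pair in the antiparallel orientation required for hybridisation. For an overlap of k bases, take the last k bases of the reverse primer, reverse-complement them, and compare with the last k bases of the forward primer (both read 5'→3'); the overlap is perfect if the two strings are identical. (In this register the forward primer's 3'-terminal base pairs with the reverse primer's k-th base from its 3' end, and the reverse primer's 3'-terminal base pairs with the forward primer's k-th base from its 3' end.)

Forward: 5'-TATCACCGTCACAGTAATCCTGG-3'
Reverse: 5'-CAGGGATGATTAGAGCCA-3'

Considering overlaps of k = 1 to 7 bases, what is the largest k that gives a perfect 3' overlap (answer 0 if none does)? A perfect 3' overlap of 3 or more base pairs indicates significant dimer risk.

Last 7 bases (5'→3') — forward …ATCCTGG, reverse …AGAGCCA.
Reverse complement of the reverse primer's last 7 bases: TGGCTCT; its first k bases are the reverse complement of the reverse primer's last k bases, so a perfect k-base overlap needs the forward primer's last k bases to equal them.
Comparing (forward last k vs required): k=1: G vs T ✗; k=2: GG vs TG ✗; k=3: TGG vs TGG ✓; k=4: CTGG vs TGGC ✗; k=5: CCTGG vs TGGCT ✗; k=6: TCCTGG vs TGGCTC ✗; k=7: ATCCTGG vs TGGCTCT ✗.
Only k = 3 is perfect, so the longest perfect 3' overlap is 3.

Longest perfect overlap: 3 complementary base pairs; significant dimer risk (threshold 3).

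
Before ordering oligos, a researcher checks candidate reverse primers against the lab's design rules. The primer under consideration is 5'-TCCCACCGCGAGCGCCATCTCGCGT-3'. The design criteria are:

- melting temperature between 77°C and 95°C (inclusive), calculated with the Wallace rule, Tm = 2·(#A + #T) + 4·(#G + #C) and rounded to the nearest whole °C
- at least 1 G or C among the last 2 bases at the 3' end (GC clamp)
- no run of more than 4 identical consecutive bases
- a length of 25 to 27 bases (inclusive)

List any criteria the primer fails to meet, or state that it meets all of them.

Base counts: A=3, T=4, G=6, C=12 (length 25).
Tm: Tm = 2·7 + 4·18 = 86°C ✓
GC clamp: 3' end GT has 1 G/C ✓
homopolymer run: longest run = 3 ✓
length: length 25 ✓

Meets all criteria.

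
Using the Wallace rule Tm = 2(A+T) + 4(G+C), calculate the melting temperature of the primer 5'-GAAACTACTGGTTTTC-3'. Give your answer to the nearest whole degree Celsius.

44°C

Base counts: A=4, T=6, G=3, C=3 (length 16).
Tm = 2·(4+6) + 4·(3+3) = 2·10 + 4·6 = 20 + 24 = 44°C.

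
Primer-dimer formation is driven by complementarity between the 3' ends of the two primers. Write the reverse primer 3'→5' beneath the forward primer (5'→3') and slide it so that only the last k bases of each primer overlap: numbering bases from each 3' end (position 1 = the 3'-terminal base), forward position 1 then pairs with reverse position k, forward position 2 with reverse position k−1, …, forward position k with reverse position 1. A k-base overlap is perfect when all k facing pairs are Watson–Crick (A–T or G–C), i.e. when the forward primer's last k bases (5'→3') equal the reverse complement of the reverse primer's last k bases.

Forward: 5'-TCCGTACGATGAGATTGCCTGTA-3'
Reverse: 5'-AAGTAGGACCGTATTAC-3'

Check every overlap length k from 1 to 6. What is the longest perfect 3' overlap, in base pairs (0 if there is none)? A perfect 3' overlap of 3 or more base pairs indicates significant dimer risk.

Longest perfect overlap: 3 complementary base pairs; significant dimer risk (threshold 3).

Last 6 bases (5'→3') — forward …CCTGTA, reverse …TATTAC.
Reverse complement of the reverse primer's last 6 bases: GTAATA; its first k bases are the reverse complement of the reverse primer's last k bases, so a perfect k-base overlap needs the forward primer's last k bases to equal them.
Comparing (forward last k vs required): k=1: A vs G ✗; k=2: TA vs GT ✗; k=3: GTA vs GTA ✓; k=4: TGTA vs GTAA ✗; k=5: CTGTA vs GTAAT ✗; k=6: CCTGTA vs GTAATA ✗.
Only k = 3 is perfect, so the longest perfect 3' overlap is 3.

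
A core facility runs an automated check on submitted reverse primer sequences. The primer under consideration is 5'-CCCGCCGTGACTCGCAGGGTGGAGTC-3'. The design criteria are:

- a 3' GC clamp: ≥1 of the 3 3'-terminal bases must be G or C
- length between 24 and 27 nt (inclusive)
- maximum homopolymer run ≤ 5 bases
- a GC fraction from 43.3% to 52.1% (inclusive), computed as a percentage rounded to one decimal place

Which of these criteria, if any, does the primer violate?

Fails: GC content.

Base counts: A=3, T=4, G=10, C=9 (length 26).
GC clamp: 3' end GTC has 2 G/C ✓
length: length 26 ✓
homopolymer run: longest run = 3 ✓
GC content: GC 19/26 = 73.1%, outside 43.3–52.1% ✗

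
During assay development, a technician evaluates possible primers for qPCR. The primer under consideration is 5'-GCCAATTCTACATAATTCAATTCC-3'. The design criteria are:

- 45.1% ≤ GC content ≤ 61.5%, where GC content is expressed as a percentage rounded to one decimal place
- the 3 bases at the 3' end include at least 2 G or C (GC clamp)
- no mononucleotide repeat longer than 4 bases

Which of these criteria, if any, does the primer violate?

Fails: GC content.

Base counts: A=8, T=8, G=1, C=7 (length 24).
GC content: GC 8/24 = 33.3%, outside 45.1–61.5% ✗
GC clamp: 3' end TCC has 2 G/C ✓
homopolymer run: longest run = 2 ✓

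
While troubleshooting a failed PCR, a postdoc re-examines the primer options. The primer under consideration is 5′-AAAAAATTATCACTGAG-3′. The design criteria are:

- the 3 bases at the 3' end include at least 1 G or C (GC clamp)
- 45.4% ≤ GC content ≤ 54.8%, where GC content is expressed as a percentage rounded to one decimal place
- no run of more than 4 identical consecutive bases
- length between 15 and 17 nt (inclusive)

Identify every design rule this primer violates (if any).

Base counts: A=9, T=4, G=2, C=2 (length 17).
GC clamp: 3' end GAG has 2 G/C ✓
GC content: GC 4/17 = 23.5%, outside 45.4–54.8% ✗
homopolymer run: longest run = 6, exceeds 4 ✗
length: length 17 ✓

Fails: GC content, homopolymer run.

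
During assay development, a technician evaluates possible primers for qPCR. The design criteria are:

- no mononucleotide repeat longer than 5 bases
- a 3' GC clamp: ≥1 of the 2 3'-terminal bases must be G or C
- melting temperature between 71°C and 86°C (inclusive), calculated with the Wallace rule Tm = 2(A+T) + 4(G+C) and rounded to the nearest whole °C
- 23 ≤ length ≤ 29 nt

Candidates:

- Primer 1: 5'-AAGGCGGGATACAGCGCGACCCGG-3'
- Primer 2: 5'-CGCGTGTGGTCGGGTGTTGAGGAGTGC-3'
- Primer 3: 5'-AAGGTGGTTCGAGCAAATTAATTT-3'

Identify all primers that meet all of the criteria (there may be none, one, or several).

Primer 1 only.

Primer 1 (24 nt, A=6 T=1 G=10 C=7): longest run = 3 ✓; 3' end GG has 2 G/C ✓; Tm = 2·7 + 4·17 = 82°C ✓; length 24 ✓ — passes.
Primer 2 (27 nt, A=2 T=7 G=14 C=4): longest run = 3 ✓; 3' end GC has 2 G/C ✓; Tm = 2·9 + 4·18 = 90°C, outside 71–86°C ✗; length 27 ✓ — fails.
Primer 3 (24 nt, A=8 T=8 G=6 C=2): longest run = 3 ✓; 3' end TT has 0 G/C, need ≥1 ✗; Tm = 2·16 + 4·8 = 64°C, outside 71–86°C ✗; length 24 ✓ — fails.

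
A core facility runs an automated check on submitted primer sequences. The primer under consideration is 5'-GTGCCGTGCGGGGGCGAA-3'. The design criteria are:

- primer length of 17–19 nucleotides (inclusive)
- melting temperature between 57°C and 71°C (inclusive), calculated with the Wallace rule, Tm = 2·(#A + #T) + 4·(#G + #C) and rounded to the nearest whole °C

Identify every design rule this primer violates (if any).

Meets all criteria.

Base counts: A=2, T=2, G=10, C=4 (length 18).
length: length 18 ✓
Tm: Tm = 2·4 + 4·14 = 64°C ✓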